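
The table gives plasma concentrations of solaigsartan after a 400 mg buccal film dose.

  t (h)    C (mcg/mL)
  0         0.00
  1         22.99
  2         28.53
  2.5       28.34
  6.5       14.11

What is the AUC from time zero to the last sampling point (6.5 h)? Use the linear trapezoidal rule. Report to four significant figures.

AUC = 136.4 mcg/mL·h

Trapezoidal AUC_0→6.5:
  [0→1]: (0.00+22.99)/2 × 1 = 11.495
  [1→2]: (22.99+28.53)/2 × 1 = 25.76
  [2→2.5]: (28.53+28.34)/2 × 0.5 = 14.2175
  [2.5→6.5]: (28.34+14.11)/2 × 4 = 84.9
  Sum = 136.3725 mcg/mL·h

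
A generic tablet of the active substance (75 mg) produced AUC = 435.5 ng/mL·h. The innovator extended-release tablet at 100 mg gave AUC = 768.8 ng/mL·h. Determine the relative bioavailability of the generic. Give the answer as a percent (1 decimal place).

F_rel = 75.5%

F_rel = (AUC_test/D_test) / (AUC_ref/D_ref)
      = (435.5/75) / (768.8/100)
      = 5.80667 / 7.688 = 0.7553 = 75.53%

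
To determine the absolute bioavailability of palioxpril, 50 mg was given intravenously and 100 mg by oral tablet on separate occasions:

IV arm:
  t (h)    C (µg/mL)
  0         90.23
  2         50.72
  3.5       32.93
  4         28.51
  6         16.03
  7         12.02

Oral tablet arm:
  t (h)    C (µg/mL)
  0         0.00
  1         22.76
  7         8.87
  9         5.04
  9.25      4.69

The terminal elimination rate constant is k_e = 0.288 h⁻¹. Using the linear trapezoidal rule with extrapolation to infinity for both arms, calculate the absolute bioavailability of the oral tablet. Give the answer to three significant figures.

F = 0.216

Trapezoidal AUC_0→7 (IV):
  [0→2]: (90.23+50.72)/2 × 2 = 140.95
  [2→3.5]: (50.72+32.93)/2 × 1.5 = 62.7375
  [3.5→4]: (32.93+28.51)/2 × 0.5 = 15.36
  [4→6]: (28.51+16.03)/2 × 2 = 44.54
  [6→7]: (16.03+12.02)/2 × 1 = 14.025
  Sum = 277.6125 µg/mL·h
IV tail: 12.02/0.288 = 41.736; AUC_iv,0→∞ = 277.6125 + 41.736 = 319.3485 µg/mL·h
Trapezoidal AUC_0→9.25 (oral tablet):
  [0→1]: (0.00+22.76)/2 × 1 = 11.38
  [1→7]: (22.76+8.87)/2 × 6 = 94.89
  [7→9]: (8.87+5.04)/2 × 2 = 13.91
  [9→9.25]: (5.04+4.69)/2 × 0.25 = 1.21625
  Sum = 121.39625 µg/mL·h
oral tablet tail: 4.69/0.288 = 16.285; AUC_ev,0→∞ = 121.39625 + 16.285 = 137.68125 µg/mL·h
F = (AUC_ev/D_ev)/(AUC_iv/D_iv) = (137.68125/100)/(319.3485/50) = 1.3768125/6.38697 = 0.2156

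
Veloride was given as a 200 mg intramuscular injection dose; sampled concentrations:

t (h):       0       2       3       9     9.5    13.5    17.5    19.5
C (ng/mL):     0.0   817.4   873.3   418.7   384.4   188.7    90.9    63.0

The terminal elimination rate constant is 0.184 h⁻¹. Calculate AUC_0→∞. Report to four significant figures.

AUC = 7941 ng/mL·h

Trapezoidal AUC_0→19.5:
  [0→2]: (0.0+817.4)/2 × 2 = 817.4
  [2→3]: (817.4+873.3)/2 × 1 = 845.35
  [3→9]: (873.3+418.7)/2 × 6 = 3876.0
  [9→9.5]: (418.7+384.4)/2 × 0.5 = 200.775
  [9.5→13.5]: (384.4+188.7)/2 × 4 = 1146.2
  [13.5→17.5]: (188.7+90.9)/2 × 4 = 559.2
  [17.5→19.5]: (90.9+63.0)/2 × 2 = 153.9
  Sum = 7598.825 ng/mL·h
Extrapolated tail: C_last / k_e = 63.0 / 0.184 = 342.391
AUC_0→∞ = 7598.825 + 342.391 = 7941.216 ng/mL·h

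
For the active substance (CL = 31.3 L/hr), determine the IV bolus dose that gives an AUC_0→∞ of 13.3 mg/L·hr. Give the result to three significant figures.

Dose = 416 mg

Dose_iv = CL × AUC_0→∞
     = 31.3 × 13.3 = 416.29 mg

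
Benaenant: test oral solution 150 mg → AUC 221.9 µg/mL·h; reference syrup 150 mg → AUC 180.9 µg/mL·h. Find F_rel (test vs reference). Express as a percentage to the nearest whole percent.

F_rel = (AUC_test/D_test) / (AUC_ref/D_ref)
      = (221.9/150) / (180.9/150)
      = 1.47933 / 1.206 = 1.2266 = 122.66%

F_rel = 123%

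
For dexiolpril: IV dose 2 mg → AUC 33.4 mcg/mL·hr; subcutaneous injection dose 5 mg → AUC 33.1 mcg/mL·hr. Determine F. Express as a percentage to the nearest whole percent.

F = (AUC_ev / D_ev) / (AUC_iv / D_iv)
  = (33.1/5) / (33.4/2)
  = 6.62 / 16.7 = 0.3964
  = 39.64%

F = 40%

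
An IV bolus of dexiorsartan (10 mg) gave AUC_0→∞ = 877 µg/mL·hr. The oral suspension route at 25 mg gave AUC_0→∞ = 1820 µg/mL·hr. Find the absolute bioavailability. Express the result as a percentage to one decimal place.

F = 83.0%

F = (AUC_ev / D_ev) / (AUC_iv / D_iv)
  = (1820/25) / (877/10)
  = 72.8 / 87.7 = 0.8301
  = 83.01%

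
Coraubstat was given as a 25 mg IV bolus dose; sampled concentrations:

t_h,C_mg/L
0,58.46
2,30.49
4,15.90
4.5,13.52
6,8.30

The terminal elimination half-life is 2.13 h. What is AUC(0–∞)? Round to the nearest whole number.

AUC = 185 mg/L·h

Trapezoidal AUC_0→6:
  [0→2]: (58.46+30.49)/2 × 2 = 88.95
  [2→4]: (30.49+15.90)/2 × 2 = 46.39
  [4→4.5]: (15.90+13.52)/2 × 0.5 = 7.355
  [4.5→6]: (13.52+8.30)/2 × 1.5 = 16.365
  Sum = 159.06 mg/L·h
k_e = ln2 / t½ = 0.693147 / 2.13 = 0.3254 h^-1
Extrapolated tail: C_last / k_e = 8.30 / 0.3254 = 25.507
AUC_0→∞ = 159.06 + 25.507 = 184.567 mg/L·h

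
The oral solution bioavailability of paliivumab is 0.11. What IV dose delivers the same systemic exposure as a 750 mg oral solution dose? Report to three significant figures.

D_iv = 82.5 mg

Systemic exposure from an extravascular dose = F × D_ev, so the equivalent IV dose is F × D_ev.
D_iv = F × D_ev = 0.11 × 750 = 82.5 mg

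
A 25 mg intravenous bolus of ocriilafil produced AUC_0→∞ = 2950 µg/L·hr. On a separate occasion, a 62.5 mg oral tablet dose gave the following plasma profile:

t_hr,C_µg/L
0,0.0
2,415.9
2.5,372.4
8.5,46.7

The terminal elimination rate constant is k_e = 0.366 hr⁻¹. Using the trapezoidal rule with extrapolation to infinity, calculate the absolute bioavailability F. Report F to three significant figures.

F = 0.271

Trapezoidal AUC_0→8.5 (oral tablet):
  [0→2]: (0.0+415.9)/2 × 2 = 415.9
  [2→2.5]: (415.9+372.4)/2 × 0.5 = 197.075
  [2.5→8.5]: (372.4+46.7)/2 × 6 = 1257.3
  Sum = 1870.275 µg/L·hr
Tail: C_last/k_e = 46.7/0.366 = 127.596
AUC_0→∞ (oral tablet) = 1870.275 + 127.596 = 1997.871 µg/L·hr
F = (AUC_ev/D_ev)/(AUC_iv/D_iv) = (1997.871/62.5)/(2950/25) = 31.965936/118 = 0.2709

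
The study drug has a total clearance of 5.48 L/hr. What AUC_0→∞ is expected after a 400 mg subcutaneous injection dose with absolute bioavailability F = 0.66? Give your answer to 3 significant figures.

AUC_0→∞ = F × Dose / CL
        = 0.66 × 400 / 5.48 = 48.1752 mg/L·hr

AUC = 48.2 mg/L·hr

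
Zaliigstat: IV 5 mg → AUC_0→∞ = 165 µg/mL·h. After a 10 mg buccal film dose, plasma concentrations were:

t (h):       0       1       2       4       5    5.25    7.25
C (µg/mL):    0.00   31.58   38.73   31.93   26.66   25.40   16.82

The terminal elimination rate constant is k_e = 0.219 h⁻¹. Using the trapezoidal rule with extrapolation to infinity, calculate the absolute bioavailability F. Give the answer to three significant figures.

Trapezoidal AUC_0→7.25 (buccal film):
  [0→1]: (0.00+31.58)/2 × 1 = 15.79
  [1→2]: (31.58+38.73)/2 × 1 = 35.155
  [2→4]: (38.73+31.93)/2 × 2 = 70.66
  [4→5]: (31.93+26.66)/2 × 1 = 29.295
  [5→5.25]: (26.66+25.40)/2 × 0.25 = 6.5075
  [5.25→7.25]: (25.40+16.82)/2 × 2 = 42.22
  Sum = 199.6275 µg/mL·h
Tail: C_last/k_e = 16.82/0.219 = 76.804
AUC_0→∞ (buccal film) = 199.6275 + 76.804 = 276.4315 µg/mL·h
F = (AUC_ev/D_ev)/(AUC_iv/D_iv) = (276.4315/10)/(165/5) = 27.64315/33 = 0.8377

F = 0.838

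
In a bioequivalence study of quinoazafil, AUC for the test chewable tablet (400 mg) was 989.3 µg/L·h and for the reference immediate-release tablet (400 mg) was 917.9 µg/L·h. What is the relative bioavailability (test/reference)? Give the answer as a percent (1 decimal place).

F_rel = 107.8%

F_rel = (AUC_test/D_test) / (AUC_ref/D_ref)
      = (989.3/400) / (917.9/400)
      = 2.47325 / 2.29475 = 1.0778 = 107.78%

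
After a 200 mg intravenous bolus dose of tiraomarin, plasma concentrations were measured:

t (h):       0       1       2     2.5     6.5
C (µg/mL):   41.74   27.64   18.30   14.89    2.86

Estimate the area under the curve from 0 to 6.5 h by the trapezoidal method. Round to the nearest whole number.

AUC = 101 µg/mL·h

Trapezoidal AUC_0→6.5:
  [0→1]: (41.74+27.64)/2 × 1 = 34.69
  [1→2]: (27.64+18.30)/2 × 1 = 22.97
  [2→2.5]: (18.30+14.89)/2 × 0.5 = 8.2975
  [2.5→6.5]: (14.89+2.86)/2 × 4 = 35.5
  Sum = 101.4575 µg/mL·h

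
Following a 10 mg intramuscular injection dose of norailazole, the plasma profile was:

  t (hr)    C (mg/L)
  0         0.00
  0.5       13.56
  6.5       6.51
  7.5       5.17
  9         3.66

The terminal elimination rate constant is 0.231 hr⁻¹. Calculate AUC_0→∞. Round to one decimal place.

Trapezoidal AUC_0→9:
  [0→0.5]: (0.00+13.56)/2 × 0.5 = 3.39
  [0.5→6.5]: (13.56+6.51)/2 × 6 = 60.21
  [6.5→7.5]: (6.51+5.17)/2 × 1 = 5.84
  [7.5→9]: (5.17+3.66)/2 × 1.5 = 6.6225
  Sum = 76.0625 mg/L·hr
Extrapolated tail: C_last / k_e = 3.66 / 0.231 = 15.844
AUC_0→∞ = 76.0625 + 15.844 = 91.9065 mg/L·hr

AUC = 91.9 mg/L·hr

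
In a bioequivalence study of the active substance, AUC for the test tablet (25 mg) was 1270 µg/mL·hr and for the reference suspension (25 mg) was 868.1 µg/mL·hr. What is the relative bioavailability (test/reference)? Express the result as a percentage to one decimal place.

F_rel = 146.3%

F_rel = (AUC_test/D_test) / (AUC_ref/D_ref)
      = (1270/25) / (868.1/25)
      = 50.8 / 34.724 = 1.4630 = 146.30%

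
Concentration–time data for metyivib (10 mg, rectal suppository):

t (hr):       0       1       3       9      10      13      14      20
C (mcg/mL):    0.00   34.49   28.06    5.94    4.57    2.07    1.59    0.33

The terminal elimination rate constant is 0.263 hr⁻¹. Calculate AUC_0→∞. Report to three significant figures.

Trapezoidal AUC_0→20:
  [0→1]: (0.00+34.49)/2 × 1 = 17.245
  [1→3]: (34.49+28.06)/2 × 2 = 62.55
  [3→9]: (28.06+5.94)/2 × 6 = 102.0
  [9→10]: (5.94+4.57)/2 × 1 = 5.255
  [10→13]: (4.57+2.07)/2 × 3 = 9.96
  [13→14]: (2.07+1.59)/2 × 1 = 1.83
  [14→20]: (1.59+0.33)/2 × 6 = 5.76
  Sum = 204.6 mcg/mL·hr
Extrapolated tail: C_last / k_e = 0.33 / 0.263 = 1.255
AUC_0→∞ = 204.6 + 1.255 = 205.855 mcg/mL·hr

AUC = 206 mcg/mL·hr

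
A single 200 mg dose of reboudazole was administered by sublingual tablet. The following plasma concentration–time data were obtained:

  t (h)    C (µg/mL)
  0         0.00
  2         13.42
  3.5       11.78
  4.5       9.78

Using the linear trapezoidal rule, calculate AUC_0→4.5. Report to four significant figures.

Trapezoidal AUC_0→4.5:
  [0→2]: (0.00+13.42)/2 × 2 = 13.42
  [2→3.5]: (13.42+11.78)/2 × 1.5 = 18.9
  [3.5→4.5]: (11.78+9.78)/2 × 1 = 10.78
  Sum = 43.1 µg/mL·h

AUC = 43.10 µg/mL·h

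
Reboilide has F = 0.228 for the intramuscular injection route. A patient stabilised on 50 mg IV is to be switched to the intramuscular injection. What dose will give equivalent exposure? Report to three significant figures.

D_intramuscular = 219 mg

For equal systemic exposure: F × D_ev = D_iv
D_ev = D_iv / F = 50 / 0.228 = 219.298 mg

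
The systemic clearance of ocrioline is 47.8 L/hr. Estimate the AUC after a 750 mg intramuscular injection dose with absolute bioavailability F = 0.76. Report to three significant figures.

AUC = 11.9 mg/L·hr

AUC_0→∞ = F × Dose / CL
        = 0.76 × 750 / 47.8 = 11.9247 mg/L·hr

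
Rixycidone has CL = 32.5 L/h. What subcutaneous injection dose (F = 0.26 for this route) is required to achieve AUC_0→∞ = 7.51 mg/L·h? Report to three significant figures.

Dose = 939 mg

Dose = CL × AUC_0→∞ / F
     = 32.5 × 7.51 / 0.26 = 938.75 mg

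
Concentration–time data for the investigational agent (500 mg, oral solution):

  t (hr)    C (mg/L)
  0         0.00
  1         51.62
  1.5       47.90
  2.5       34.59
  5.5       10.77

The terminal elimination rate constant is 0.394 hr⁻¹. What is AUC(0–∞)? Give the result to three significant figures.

AUC = 187 mg/L·hr

Trapezoidal AUC_0→5.5:
  [0→1]: (0.00+51.62)/2 × 1 = 25.81
  [1→1.5]: (51.62+47.90)/2 × 0.5 = 24.88
  [1.5→2.5]: (47.90+34.59)/2 × 1 = 41.245
  [2.5→5.5]: (34.59+10.77)/2 × 3 = 68.04
  Sum = 159.975 mg/L·hr
Extrapolated tail: C_last / k_e = 10.77 / 0.394 = 27.335
AUC_0→∞ = 159.975 + 27.335 = 187.31 mg/L·hr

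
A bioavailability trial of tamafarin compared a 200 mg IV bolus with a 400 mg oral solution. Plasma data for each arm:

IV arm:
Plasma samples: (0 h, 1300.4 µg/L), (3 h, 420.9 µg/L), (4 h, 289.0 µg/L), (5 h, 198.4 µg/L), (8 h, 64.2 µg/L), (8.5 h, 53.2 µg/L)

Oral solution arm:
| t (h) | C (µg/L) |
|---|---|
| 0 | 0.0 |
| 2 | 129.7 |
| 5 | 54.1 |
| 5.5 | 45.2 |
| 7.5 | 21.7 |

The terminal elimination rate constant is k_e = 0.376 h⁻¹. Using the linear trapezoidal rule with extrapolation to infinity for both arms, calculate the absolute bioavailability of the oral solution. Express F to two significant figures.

Trapezoidal AUC_0→8.5 (IV):
  [0→3]: (1300.4+420.9)/2 × 3 = 2581.95
  [3→4]: (420.9+289.0)/2 × 1 = 354.95
  [4→5]: (289.0+198.4)/2 × 1 = 243.7
  [5→8]: (198.4+64.2)/2 × 3 = 393.9
  [8→8.5]: (64.2+53.2)/2 × 0.5 = 29.35
  Sum = 3603.85 µg/L·h
IV tail: 53.2/0.376 = 141.489; AUC_iv,0→∞ = 3603.85 + 141.489 = 3745.339 µg/L·h
Trapezoidal AUC_0→7.5 (oral solution):
  [0→2]: (0.0+129.7)/2 × 2 = 129.7
  [2→5]: (129.7+54.1)/2 × 3 = 275.7
  [5→5.5]: (54.1+45.2)/2 × 0.5 = 24.825
  [5.5→7.5]: (45.2+21.7)/2 × 2 = 66.9
  Sum = 497.125 µg/L·h
oral solution tail: 21.7/0.376 = 57.713; AUC_ev,0→∞ = 497.125 + 57.713 = 554.838 µg/L·h
F = (AUC_ev/D_ev)/(AUC_iv/D_iv) = (554.838/400)/(3745.339/200) = 1.387095/18.726695 = 0.0741

F = 0.074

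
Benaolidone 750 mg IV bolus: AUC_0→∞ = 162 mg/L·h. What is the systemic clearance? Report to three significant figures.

CL = Dose_iv / AUC_0→∞
   = 750 / 162 = 4.62963 L/h

CL = 4.63 L/h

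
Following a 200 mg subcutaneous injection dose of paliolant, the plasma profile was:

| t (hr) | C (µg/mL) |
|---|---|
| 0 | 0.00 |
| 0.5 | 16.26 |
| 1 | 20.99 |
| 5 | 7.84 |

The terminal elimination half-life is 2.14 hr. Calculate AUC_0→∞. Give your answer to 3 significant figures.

Trapezoidal AUC_0→5:
  [0→0.5]: (0.00+16.26)/2 × 0.5 = 4.065
  [0.5→1]: (16.26+20.99)/2 × 0.5 = 9.3125
  [1→5]: (20.99+7.84)/2 × 4 = 57.66
  Sum = 71.0375 µg/mL·hr
k_e = ln2 / t½ = 0.693147 / 2.14 = 0.3239 hr^-1
Extrapolated tail: C_last / k_e = 7.84 / 0.3239 = 24.205
AUC_0→∞ = 71.0375 + 24.205 = 95.2425 µg/mL·hr

AUC = 95.2 µg/mL·hr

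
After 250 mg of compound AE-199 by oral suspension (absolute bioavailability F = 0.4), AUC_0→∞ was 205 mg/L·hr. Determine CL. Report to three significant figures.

CL = F × Dose / AUC_0→∞
   = 0.4 × 250 / 205 = 0.487805 L/hr

CL = 0.488 L/hr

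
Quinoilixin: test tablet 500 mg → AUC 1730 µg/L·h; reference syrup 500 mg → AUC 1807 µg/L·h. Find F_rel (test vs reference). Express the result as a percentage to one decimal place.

F_rel = 95.7%

F_rel = (AUC_test/D_test) / (AUC_ref/D_ref)
      = (1730/500) / (1807/500)
      = 3.46 / 3.614 = 0.9574 = 95.74%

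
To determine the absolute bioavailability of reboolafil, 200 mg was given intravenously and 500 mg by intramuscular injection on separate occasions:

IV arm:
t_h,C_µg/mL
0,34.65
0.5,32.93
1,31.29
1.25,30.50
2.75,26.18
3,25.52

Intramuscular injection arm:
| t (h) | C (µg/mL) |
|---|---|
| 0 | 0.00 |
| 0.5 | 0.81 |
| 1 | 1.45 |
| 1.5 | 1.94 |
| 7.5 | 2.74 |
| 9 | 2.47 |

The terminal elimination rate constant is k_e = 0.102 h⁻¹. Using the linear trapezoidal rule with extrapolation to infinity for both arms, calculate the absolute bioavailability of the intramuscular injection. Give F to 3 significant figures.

Trapezoidal AUC_0→3 (IV):
  [0→0.5]: (34.65+32.93)/2 × 0.5 = 16.895
  [0.5→1]: (32.93+31.29)/2 × 0.5 = 16.055
  [1→1.25]: (31.29+30.50)/2 × 0.25 = 7.72375
  [1.25→2.75]: (30.50+26.18)/2 × 1.5 = 42.51
  [2.75→3]: (26.18+25.52)/2 × 0.25 = 6.4625
  Sum = 89.64625 µg/mL·h
IV tail: 25.52/0.102 = 250.196; AUC_iv,0→∞ = 89.64625 + 250.196 = 339.84225 µg/mL·h
Trapezoidal AUC_0→9 (intramuscular injection):
  [0→0.5]: (0.00+0.81)/2 × 0.5 = 0.2025
  [0.5→1]: (0.81+1.45)/2 × 0.5 = 0.565
  [1→1.5]: (1.45+1.94)/2 × 0.5 = 0.8475
  [1.5→7.5]: (1.94+2.74)/2 × 6 = 14.04
  [7.5→9]: (2.74+2.47)/2 × 1.5 = 3.9075
  Sum = 19.5625 µg/mL·h
intramuscular injection tail: 2.47/0.102 = 24.216; AUC_ev,0→∞ = 19.5625 + 24.216 = 43.7785 µg/mL·h
F = (AUC_ev/D_ev)/(AUC_iv/D_iv) = (43.7785/500)/(339.84225/200) = 0.087557/1.69921 = 0.0515

F = 0.0515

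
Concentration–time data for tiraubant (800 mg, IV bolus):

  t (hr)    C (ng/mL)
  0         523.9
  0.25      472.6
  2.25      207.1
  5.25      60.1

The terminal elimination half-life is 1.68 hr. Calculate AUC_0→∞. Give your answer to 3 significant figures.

AUC = 1350 ng/mL·hr

Trapezoidal AUC_0→5.25:
  [0→0.25]: (523.9+472.6)/2 × 0.25 = 124.5625
  [0.25→2.25]: (472.6+207.1)/2 × 2 = 679.7
  [2.25→5.25]: (207.1+60.1)/2 × 3 = 400.8
  Sum = 1205.0625 ng/mL·hr
k_e = ln2 / t½ = 0.693147 / 1.68 = 0.4126 hr^-1
Extrapolated tail: C_last / k_e = 60.1 / 0.4126 = 145.662
AUC_0→∞ = 1205.0625 + 145.662 = 1350.7245 ng/mL·hr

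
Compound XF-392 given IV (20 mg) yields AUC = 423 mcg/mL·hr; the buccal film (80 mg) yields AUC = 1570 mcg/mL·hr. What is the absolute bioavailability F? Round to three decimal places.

F = 0.928

F = (AUC_ev / D_ev) / (AUC_iv / D_iv)
  = (1570/80) / (423/20)
  = 19.625 / 21.15 = 0.9279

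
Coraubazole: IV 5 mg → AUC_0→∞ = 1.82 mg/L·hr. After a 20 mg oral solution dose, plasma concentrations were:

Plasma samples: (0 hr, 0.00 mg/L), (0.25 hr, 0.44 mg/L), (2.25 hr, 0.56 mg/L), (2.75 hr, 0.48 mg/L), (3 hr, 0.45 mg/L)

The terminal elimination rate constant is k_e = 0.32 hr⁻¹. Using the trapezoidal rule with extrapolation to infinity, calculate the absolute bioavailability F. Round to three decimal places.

Trapezoidal AUC_0→3 (oral solution):
  [0→0.25]: (0.00+0.44)/2 × 0.25 = 0.055
  [0.25→2.25]: (0.44+0.56)/2 × 2 = 1.0
  [2.25→2.75]: (0.56+0.48)/2 × 0.5 = 0.26
  [2.75→3]: (0.48+0.45)/2 × 0.25 = 0.11625
  Sum = 1.43125 mg/L·hr
Tail: C_last/k_e = 0.45/0.32 = 1.406
AUC_0→∞ (oral solution) = 1.43125 + 1.406 = 2.83725 mg/L·hr
F = (AUC_ev/D_ev)/(AUC_iv/D_iv) = (2.83725/20)/(1.82/5) = 0.1418625/0.364 = 0.3897

F = 0.390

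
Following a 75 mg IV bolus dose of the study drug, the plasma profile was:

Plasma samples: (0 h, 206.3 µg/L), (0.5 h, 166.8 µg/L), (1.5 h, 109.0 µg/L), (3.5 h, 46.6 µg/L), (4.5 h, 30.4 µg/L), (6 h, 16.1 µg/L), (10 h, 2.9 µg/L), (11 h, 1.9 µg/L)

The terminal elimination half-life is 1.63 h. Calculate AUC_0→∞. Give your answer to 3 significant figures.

Trapezoidal AUC_0→11:
  [0→0.5]: (206.3+166.8)/2 × 0.5 = 93.275
  [0.5→1.5]: (166.8+109.0)/2 × 1 = 137.9
  [1.5→3.5]: (109.0+46.6)/2 × 2 = 155.6
  [3.5→4.5]: (46.6+30.4)/2 × 1 = 38.5
  [4.5→6]: (30.4+16.1)/2 × 1.5 = 34.875
  [6→10]: (16.1+2.9)/2 × 4 = 38.0
  [10→11]: (2.9+1.9)/2 × 1 = 2.4
  Sum = 500.55 µg/L·h
k_e = ln2 / t½ = 0.693147 / 1.63 = 0.4252 h^-1
Extrapolated tail: C_last / k_e = 1.9 / 0.4252 = 4.468
AUC_0→∞ = 500.55 + 4.468 = 505.018 µg/L·h

AUC = 505 µg/L·h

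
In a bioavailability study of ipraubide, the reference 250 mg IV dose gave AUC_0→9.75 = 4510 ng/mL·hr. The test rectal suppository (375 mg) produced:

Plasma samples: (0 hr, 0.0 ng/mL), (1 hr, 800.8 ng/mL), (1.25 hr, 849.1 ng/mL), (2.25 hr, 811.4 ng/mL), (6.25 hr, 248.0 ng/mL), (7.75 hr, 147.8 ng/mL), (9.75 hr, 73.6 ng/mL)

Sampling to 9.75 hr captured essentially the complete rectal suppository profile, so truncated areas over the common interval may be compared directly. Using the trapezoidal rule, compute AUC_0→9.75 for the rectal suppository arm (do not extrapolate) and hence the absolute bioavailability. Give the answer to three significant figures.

Trapezoidal AUC_0→9.75 (rectal suppository):
  [0→1]: (0.0+800.8)/2 × 1 = 400.4
  [1→1.25]: (800.8+849.1)/2 × 0.25 = 206.2375
  [1.25→2.25]: (849.1+811.4)/2 × 1 = 830.25
  [2.25→6.25]: (811.4+248.0)/2 × 4 = 2118.8
  [6.25→7.75]: (248.0+147.8)/2 × 1.5 = 296.85
  [7.75→9.75]: (147.8+73.6)/2 × 2 = 221.4
  Sum = 4073.9375 ng/mL·hr
F = (AUC_ev/D_ev)/(AUC_iv/D_iv) = (4073.9375/375)/(4510/250) = 10.8638/18.04 = 0.6022

F = 0.602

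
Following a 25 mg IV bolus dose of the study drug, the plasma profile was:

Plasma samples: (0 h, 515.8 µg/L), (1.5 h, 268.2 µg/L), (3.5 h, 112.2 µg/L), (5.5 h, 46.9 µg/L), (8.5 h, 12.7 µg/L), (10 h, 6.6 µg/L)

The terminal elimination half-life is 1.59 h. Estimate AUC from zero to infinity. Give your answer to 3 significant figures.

AUC = 1250 µg/L·h

Trapezoidal AUC_0→10:
  [0→1.5]: (515.8+268.2)/2 × 1.5 = 588.0
  [1.5→3.5]: (268.2+112.2)/2 × 2 = 380.4
  [3.5→5.5]: (112.2+46.9)/2 × 2 = 159.1
  [5.5→8.5]: (46.9+12.7)/2 × 3 = 89.4
  [8.5→10]: (12.7+6.6)/2 × 1.5 = 14.475
  Sum = 1231.375 µg/L·h
k_e = ln2 / t½ = 0.693147 / 1.59 = 0.4359 h^-1
Extrapolated tail: C_last / k_e = 6.6 / 0.4359 = 15.141
AUC_0→∞ = 1231.375 + 15.141 = 1246.516 µg/L·h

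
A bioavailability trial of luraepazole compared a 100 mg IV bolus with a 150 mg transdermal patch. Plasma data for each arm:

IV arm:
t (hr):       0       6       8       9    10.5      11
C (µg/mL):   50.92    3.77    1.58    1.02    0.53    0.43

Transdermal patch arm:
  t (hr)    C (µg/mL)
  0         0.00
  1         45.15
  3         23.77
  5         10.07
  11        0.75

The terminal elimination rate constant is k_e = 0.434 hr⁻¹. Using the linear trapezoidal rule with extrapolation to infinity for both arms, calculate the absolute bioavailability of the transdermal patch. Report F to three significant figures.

F = 0.614

Trapezoidal AUC_0→11 (IV):
  [0→6]: (50.92+3.77)/2 × 6 = 164.07
  [6→8]: (3.77+1.58)/2 × 2 = 5.35
  [8→9]: (1.58+1.02)/2 × 1 = 1.3
  [9→10.5]: (1.02+0.53)/2 × 1.5 = 1.1625
  [10.5→11]: (0.53+0.43)/2 × 0.5 = 0.24
  Sum = 172.1225 µg/mL·hr
IV tail: 0.43/0.434 = 0.991; AUC_iv,0→∞ = 172.1225 + 0.991 = 173.1135 µg/mL·hr
Trapezoidal AUC_0→11 (transdermal patch):
  [0→1]: (0.00+45.15)/2 × 1 = 22.575
  [1→3]: (45.15+23.77)/2 × 2 = 68.92
  [3→5]: (23.77+10.07)/2 × 2 = 33.84
  [5→11]: (10.07+0.75)/2 × 6 = 32.46
  Sum = 157.795 µg/mL·hr
transdermal patch tail: 0.75/0.434 = 1.728; AUC_ev,0→∞ = 157.795 + 1.728 = 159.523 µg/mL·hr
F = (AUC_ev/D_ev)/(AUC_iv/D_iv) = (159.523/150)/(173.1135/100) = 1.06349/1.731135 = 0.6143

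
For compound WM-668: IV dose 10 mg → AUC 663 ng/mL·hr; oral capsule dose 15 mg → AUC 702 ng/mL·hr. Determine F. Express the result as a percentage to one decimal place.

F = 70.6%

F = (AUC_ev / D_ev) / (AUC_iv / D_iv)
  = (702/15) / (663/10)
  = 46.8 / 66.3 = 0.7059
  = 70.59%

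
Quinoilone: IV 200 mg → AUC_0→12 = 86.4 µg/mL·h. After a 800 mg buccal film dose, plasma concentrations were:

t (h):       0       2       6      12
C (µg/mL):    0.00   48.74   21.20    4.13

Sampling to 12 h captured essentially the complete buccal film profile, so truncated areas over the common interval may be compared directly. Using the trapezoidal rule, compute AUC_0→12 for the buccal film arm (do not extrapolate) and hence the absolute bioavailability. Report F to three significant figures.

F = 0.766

Trapezoidal AUC_0→12 (buccal film):
  [0→2]: (0.00+48.74)/2 × 2 = 48.74
  [2→6]: (48.74+21.20)/2 × 4 = 139.88
  [6→12]: (21.20+4.13)/2 × 6 = 75.99
  Sum = 264.61 µg/mL·h
F = (AUC_ev/D_ev)/(AUC_iv/D_iv) = (264.61/800)/(86.4/200) = 0.3307625/0.432 = 0.7657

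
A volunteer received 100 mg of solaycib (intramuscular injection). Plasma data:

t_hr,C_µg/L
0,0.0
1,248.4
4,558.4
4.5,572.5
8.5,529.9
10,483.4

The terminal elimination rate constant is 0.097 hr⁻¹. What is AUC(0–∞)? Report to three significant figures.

AUC = 9570 µg/L·hr

Trapezoidal AUC_0→10:
  [0→1]: (0.0+248.4)/2 × 1 = 124.2
  [1→4]: (248.4+558.4)/2 × 3 = 1210.2
  [4→4.5]: (558.4+572.5)/2 × 0.5 = 282.725
  [4.5→8.5]: (572.5+529.9)/2 × 4 = 2204.8
  [8.5→10]: (529.9+483.4)/2 × 1.5 = 759.975
  Sum = 4581.9 µg/L·hr
Extrapolated tail: C_last / k_e = 483.4 / 0.097 = 4983.505
AUC_0→∞ = 4581.9 + 4983.505 = 9565.405 µg/L·hr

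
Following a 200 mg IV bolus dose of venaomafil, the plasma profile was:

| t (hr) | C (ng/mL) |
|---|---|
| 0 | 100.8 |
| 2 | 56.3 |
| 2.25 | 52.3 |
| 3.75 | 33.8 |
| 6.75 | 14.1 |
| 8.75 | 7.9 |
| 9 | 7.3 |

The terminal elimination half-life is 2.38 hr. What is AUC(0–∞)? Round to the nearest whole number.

Trapezoidal AUC_0→9:
  [0→2]: (100.8+56.3)/2 × 2 = 157.1
  [2→2.25]: (56.3+52.3)/2 × 0.25 = 13.575
  [2.25→3.75]: (52.3+33.8)/2 × 1.5 = 64.575
  [3.75→6.75]: (33.8+14.1)/2 × 3 = 71.85
  [6.75→8.75]: (14.1+7.9)/2 × 2 = 22.0
  [8.75→9]: (7.9+7.3)/2 × 0.25 = 1.9
  Sum = 331.0 ng/mL·hr
k_e = ln2 / t½ = 0.693147 / 2.38 = 0.2912 hr^-1
Extrapolated tail: C_last / k_e = 7.3 / 0.2912 = 25.069
AUC_0→∞ = 331.0 + 25.069 = 356.069 ng/mL·hr

AUC = 356 ng/mL·hr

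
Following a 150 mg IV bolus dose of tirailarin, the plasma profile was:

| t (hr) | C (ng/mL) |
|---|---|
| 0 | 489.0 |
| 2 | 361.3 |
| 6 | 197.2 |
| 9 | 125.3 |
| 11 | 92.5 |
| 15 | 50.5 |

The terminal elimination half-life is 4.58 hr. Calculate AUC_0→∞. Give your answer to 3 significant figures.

Trapezoidal AUC_0→15:
  [0→2]: (489.0+361.3)/2 × 2 = 850.3
  [2→6]: (361.3+197.2)/2 × 4 = 1117.0
  [6→9]: (197.2+125.3)/2 × 3 = 483.75
  [9→11]: (125.3+92.5)/2 × 2 = 217.8
  [11→15]: (92.5+50.5)/2 × 4 = 286.0
  Sum = 2954.85 ng/mL·hr
k_e = ln2 / t½ = 0.693147 / 4.58 = 0.1513 hr^-1
Extrapolated tail: C_last / k_e = 50.5 / 0.1513 = 333.774
AUC_0→∞ = 2954.85 + 333.774 = 3288.624 ng/mL·hr

AUC = 3290 ng/mL·hr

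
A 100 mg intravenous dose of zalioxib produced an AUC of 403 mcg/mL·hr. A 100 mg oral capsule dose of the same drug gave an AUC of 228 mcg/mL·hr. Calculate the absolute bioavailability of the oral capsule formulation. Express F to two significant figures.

F = 0.57

F = (AUC_ev / D_ev) / (AUC_iv / D_iv)
  = (228/100) / (403/100)
  = 2.28 / 4.03 = 0.5658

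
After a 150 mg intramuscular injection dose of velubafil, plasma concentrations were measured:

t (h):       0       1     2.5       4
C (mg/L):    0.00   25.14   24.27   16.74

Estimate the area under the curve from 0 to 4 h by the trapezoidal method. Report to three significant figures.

Trapezoidal AUC_0→4:
  [0→1]: (0.00+25.14)/2 × 1 = 12.57
  [1→2.5]: (25.14+24.27)/2 × 1.5 = 37.0575
  [2.5→4]: (24.27+16.74)/2 × 1.5 = 30.7575
  Sum = 80.385 mg/L·h

AUC = 80.4 mg/L·h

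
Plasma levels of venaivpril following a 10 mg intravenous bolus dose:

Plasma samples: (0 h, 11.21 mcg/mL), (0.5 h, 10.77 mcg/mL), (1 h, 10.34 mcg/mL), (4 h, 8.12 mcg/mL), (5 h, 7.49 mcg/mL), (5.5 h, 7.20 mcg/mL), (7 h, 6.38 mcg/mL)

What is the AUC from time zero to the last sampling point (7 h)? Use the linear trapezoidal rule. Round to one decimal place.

AUC = 60.1 mcg/mL·h

Trapezoidal AUC_0→7:
  [0→0.5]: (11.21+10.77)/2 × 0.5 = 5.495
  [0.5→1]: (10.77+10.34)/2 × 0.5 = 5.2775
  [1→4]: (10.34+8.12)/2 × 3 = 27.69
  [4→5]: (8.12+7.49)/2 × 1 = 7.805
  [5→5.5]: (7.49+7.20)/2 × 0.5 = 3.6725
  [5.5→7]: (7.20+6.38)/2 × 1.5 = 10.185
  Sum = 60.125 mcg/mL·h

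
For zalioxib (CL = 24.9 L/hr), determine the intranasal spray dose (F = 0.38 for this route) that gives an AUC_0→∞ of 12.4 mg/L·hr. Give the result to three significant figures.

Dose = 813 mg

Dose = CL × AUC_0→∞ / F
     = 24.9 × 12.4 / 0.38 = 812.526 mg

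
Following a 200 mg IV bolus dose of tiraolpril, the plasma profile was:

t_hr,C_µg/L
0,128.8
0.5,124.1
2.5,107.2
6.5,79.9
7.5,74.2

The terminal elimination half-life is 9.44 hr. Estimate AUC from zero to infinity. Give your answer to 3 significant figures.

AUC = 1760 µg/L·hr

Trapezoidal AUC_0→7.5:
  [0→0.5]: (128.8+124.1)/2 × 0.5 = 63.225
  [0.5→2.5]: (124.1+107.2)/2 × 2 = 231.3
  [2.5→6.5]: (107.2+79.9)/2 × 4 = 374.2
  [6.5→7.5]: (79.9+74.2)/2 × 1 = 77.05
  Sum = 745.775 µg/L·hr
k_e = ln2 / t½ = 0.693147 / 9.44 = 0.0734 hr^-1
Extrapolated tail: C_last / k_e = 74.2 / 0.0734 = 1010.899
AUC_0→∞ = 745.775 + 1010.899 = 1756.674 µg/L·hr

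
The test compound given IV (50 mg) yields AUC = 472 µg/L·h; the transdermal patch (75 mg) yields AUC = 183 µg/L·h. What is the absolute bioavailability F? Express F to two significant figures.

F = (AUC_ev / D_ev) / (AUC_iv / D_iv)
  = (183/75) / (472/50)
  = 2.44 / 9.44 = 0.2585

F = 0.26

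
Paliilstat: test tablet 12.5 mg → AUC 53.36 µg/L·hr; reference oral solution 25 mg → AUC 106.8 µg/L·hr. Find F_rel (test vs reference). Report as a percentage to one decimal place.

F_rel = (AUC_test/D_test) / (AUC_ref/D_ref)
      = (53.36/12.5) / (106.8/25)
      = 4.2688 / 4.272 = 0.9993 = 99.93%

F_rel = 99.9%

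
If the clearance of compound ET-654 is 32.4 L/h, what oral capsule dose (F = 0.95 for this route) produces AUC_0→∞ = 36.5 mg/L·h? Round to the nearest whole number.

Dose = CL × AUC_0→∞ / F
     = 32.4 × 36.5 / 0.95 = 1244.84 mg

Dose = 1245 mg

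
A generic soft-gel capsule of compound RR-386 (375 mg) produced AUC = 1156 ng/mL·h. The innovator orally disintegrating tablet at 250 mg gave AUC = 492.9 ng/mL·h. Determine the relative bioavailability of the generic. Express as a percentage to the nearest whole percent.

F_rel = (AUC_test/D_test) / (AUC_ref/D_ref)
      = (1156/375) / (492.9/250)
      = 3.08267 / 1.9716 = 1.5635 = 156.35%

F_rel = 156%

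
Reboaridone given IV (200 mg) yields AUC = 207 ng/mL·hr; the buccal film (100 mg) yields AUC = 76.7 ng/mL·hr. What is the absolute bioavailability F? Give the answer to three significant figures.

F = (AUC_ev / D_ev) / (AUC_iv / D_iv)
  = (76.7/100) / (207/200)
  = 0.767 / 1.035 = 0.7411

F = 0.741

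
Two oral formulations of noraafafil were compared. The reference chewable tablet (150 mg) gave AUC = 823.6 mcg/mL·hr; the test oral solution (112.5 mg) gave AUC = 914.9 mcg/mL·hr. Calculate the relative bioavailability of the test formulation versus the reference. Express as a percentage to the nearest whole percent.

F_rel = (AUC_test/D_test) / (AUC_ref/D_ref)
      = (914.9/112.5) / (823.6/150)
      = 8.13244 / 5.49067 = 1.4811 = 148.11%

F_rel = 148%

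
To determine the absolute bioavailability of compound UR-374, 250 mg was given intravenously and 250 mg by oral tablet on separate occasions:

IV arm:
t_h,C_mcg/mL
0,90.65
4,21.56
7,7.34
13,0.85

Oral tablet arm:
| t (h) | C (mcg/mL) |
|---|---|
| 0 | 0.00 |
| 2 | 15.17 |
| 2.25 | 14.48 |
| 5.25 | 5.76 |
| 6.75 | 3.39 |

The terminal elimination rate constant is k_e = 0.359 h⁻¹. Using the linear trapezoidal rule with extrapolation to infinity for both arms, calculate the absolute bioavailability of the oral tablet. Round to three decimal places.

F = 0.222

Trapezoidal AUC_0→13 (IV):
  [0→4]: (90.65+21.56)/2 × 4 = 224.42
  [4→7]: (21.56+7.34)/2 × 3 = 43.35
  [7→13]: (7.34+0.85)/2 × 6 = 24.57
  Sum = 292.34 mcg/mL·h
IV tail: 0.85/0.359 = 2.368; AUC_iv,0→∞ = 292.34 + 2.368 = 294.708 mcg/mL·h
Trapezoidal AUC_0→6.75 (oral tablet):
  [0→2]: (0.00+15.17)/2 × 2 = 15.17
  [2→2.25]: (15.17+14.48)/2 × 0.25 = 3.70625
  [2.25→5.25]: (14.48+5.76)/2 × 3 = 30.36
  [5.25→6.75]: (5.76+3.39)/2 × 1.5 = 6.8625
  Sum = 56.09875 mcg/mL·h
oral tablet tail: 3.39/0.359 = 9.443; AUC_ev,0→∞ = 56.09875 + 9.443 = 65.54175 mcg/mL·h
F = (AUC_ev/D_ev)/(AUC_iv/D_iv) = (65.54175/250)/(294.708/250) = 0.262167/1.178832 = 0.2224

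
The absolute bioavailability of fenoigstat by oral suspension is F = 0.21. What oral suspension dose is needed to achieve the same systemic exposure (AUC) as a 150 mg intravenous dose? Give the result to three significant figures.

For equal systemic exposure: F × D_ev = D_iv
D_ev = D_iv / F = 150 / 0.21 = 714.286 mg

D_oral = 714 mg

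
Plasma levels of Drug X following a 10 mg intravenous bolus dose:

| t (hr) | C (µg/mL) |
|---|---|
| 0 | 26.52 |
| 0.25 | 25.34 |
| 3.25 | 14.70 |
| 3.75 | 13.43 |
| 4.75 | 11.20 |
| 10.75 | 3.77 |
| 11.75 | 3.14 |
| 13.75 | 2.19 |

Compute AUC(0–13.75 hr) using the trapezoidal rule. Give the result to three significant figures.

Trapezoidal AUC_0→13.75:
  [0→0.25]: (26.52+25.34)/2 × 0.25 = 6.4825
  [0.25→3.25]: (25.34+14.70)/2 × 3 = 60.06
  [3.25→3.75]: (14.70+13.43)/2 × 0.5 = 7.0325
  [3.75→4.75]: (13.43+11.20)/2 × 1 = 12.315
  [4.75→10.75]: (11.20+3.77)/2 × 6 = 44.91
  [10.75→11.75]: (3.77+3.14)/2 × 1 = 3.455
  [11.75→13.75]: (3.14+2.19)/2 × 2 = 5.33
  Sum = 139.585 µg/mL·hr

AUC = 140 µg/mL·hr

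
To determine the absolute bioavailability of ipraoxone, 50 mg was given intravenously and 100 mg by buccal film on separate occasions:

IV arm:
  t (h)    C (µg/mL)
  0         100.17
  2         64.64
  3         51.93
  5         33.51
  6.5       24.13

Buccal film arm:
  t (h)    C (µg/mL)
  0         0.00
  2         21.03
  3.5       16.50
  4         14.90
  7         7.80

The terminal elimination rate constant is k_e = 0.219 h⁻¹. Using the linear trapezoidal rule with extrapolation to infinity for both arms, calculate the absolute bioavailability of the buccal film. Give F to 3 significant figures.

F = 0.137

Trapezoidal AUC_0→6.5 (IV):
  [0→2]: (100.17+64.64)/2 × 2 = 164.81
  [2→3]: (64.64+51.93)/2 × 1 = 58.285
  [3→5]: (51.93+33.51)/2 × 2 = 85.44
  [5→6.5]: (33.51+24.13)/2 × 1.5 = 43.23
  Sum = 351.765 µg/mL·h
IV tail: 24.13/0.219 = 110.183; AUC_iv,0→∞ = 351.765 + 110.183 = 461.948 µg/mL·h
Trapezoidal AUC_0→7 (buccal film):
  [0→2]: (0.00+21.03)/2 × 2 = 21.03
  [2→3.5]: (21.03+16.50)/2 × 1.5 = 28.1475
  [3.5→4]: (16.50+14.90)/2 × 0.5 = 7.85
  [4→7]: (14.90+7.80)/2 × 3 = 34.05
  Sum = 91.0775 µg/mL·h
buccal film tail: 7.80/0.219 = 35.616; AUC_ev,0→∞ = 91.0775 + 35.616 = 126.6935 µg/mL·h
F = (AUC_ev/D_ev)/(AUC_iv/D_iv) = (126.6935/100)/(461.948/50) = 1.266935/9.23896 = 0.1371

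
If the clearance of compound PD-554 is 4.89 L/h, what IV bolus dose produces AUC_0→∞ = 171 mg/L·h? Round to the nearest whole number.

Dose = 836 mg

Dose_iv = CL × AUC_0→∞
     = 4.89 × 171 = 836.19 mg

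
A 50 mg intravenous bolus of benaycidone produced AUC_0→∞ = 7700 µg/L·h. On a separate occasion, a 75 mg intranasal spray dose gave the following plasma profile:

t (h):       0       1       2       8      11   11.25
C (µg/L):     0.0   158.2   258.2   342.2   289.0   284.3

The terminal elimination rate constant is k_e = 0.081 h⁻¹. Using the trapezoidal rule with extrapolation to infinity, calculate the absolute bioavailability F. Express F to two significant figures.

Trapezoidal AUC_0→11.25 (intranasal spray):
  [0→1]: (0.0+158.2)/2 × 1 = 79.1
  [1→2]: (158.2+258.2)/2 × 1 = 208.2
  [2→8]: (258.2+342.2)/2 × 6 = 1801.2
  [8→11]: (342.2+289.0)/2 × 3 = 946.8
  [11→11.25]: (289.0+284.3)/2 × 0.25 = 71.6625
  Sum = 3106.9625 µg/L·h
Tail: C_last/k_e = 284.3/0.081 = 3509.877
AUC_0→∞ (intranasal spray) = 3106.9625 + 3509.877 = 6616.8395 µg/L·h
F = (AUC_ev/D_ev)/(AUC_iv/D_iv) = (6616.8395/75)/(7700/50) = 88.2245/154 = 0.5729

F = 0.57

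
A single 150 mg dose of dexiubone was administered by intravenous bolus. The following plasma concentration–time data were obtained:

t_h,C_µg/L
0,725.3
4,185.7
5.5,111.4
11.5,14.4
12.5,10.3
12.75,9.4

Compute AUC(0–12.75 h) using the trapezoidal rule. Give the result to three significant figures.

Trapezoidal AUC_0→12.75:
  [0→4]: (725.3+185.7)/2 × 4 = 1822.0
  [4→5.5]: (185.7+111.4)/2 × 1.5 = 222.825
  [5.5→11.5]: (111.4+14.4)/2 × 6 = 377.4
  [11.5→12.5]: (14.4+10.3)/2 × 1 = 12.35
  [12.5→12.75]: (10.3+9.4)/2 × 0.25 = 2.4625
  Sum = 2437.0375 µg/L·h

AUC = 2440 µg/L·h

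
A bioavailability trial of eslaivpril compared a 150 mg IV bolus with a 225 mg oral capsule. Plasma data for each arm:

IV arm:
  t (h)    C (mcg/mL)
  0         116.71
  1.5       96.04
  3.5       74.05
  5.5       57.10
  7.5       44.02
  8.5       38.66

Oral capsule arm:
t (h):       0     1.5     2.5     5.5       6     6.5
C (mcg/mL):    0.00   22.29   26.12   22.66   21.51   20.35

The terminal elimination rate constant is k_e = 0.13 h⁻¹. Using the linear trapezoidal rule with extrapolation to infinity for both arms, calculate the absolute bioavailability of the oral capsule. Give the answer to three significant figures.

Trapezoidal AUC_0→8.5 (IV):
  [0→1.5]: (116.71+96.04)/2 × 1.5 = 159.5625
  [1.5→3.5]: (96.04+74.05)/2 × 2 = 170.09
  [3.5→5.5]: (74.05+57.10)/2 × 2 = 131.15
  [5.5→7.5]: (57.10+44.02)/2 × 2 = 101.12
  [7.5→8.5]: (44.02+38.66)/2 × 1 = 41.34
  Sum = 603.2625 mcg/mL·h
IV tail: 38.66/0.13 = 297.385; AUC_iv,0→∞ = 603.2625 + 297.385 = 900.6475 mcg/mL·h
Trapezoidal AUC_0→6.5 (oral capsule):
  [0→1.5]: (0.00+22.29)/2 × 1.5 = 16.7175
  [1.5→2.5]: (22.29+26.12)/2 × 1 = 24.205
  [2.5→5.5]: (26.12+22.66)/2 × 3 = 73.17
  [5.5→6]: (22.66+21.51)/2 × 0.5 = 11.0425
  [6→6.5]: (21.51+20.35)/2 × 0.5 = 10.465
  Sum = 135.6 mcg/mL·h
oral capsule tail: 20.35/0.13 = 156.538; AUC_ev,0→∞ = 135.6 + 156.538 = 292.138 mcg/mL·h
F = (AUC_ev/D_ev)/(AUC_iv/D_iv) = (292.138/225)/(900.6475/150) = 1.29839/6.00432 = 0.2162

F = 0.216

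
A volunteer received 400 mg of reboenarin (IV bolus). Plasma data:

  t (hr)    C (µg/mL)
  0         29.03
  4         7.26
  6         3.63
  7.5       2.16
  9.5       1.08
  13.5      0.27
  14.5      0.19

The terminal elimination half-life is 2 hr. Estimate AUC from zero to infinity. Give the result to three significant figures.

AUC = 94.5 µg/mL·hr

Trapezoidal AUC_0→14.5:
  [0→4]: (29.03+7.26)/2 × 4 = 72.58
  [4→6]: (7.26+3.63)/2 × 2 = 10.89
  [6→7.5]: (3.63+2.16)/2 × 1.5 = 4.3425
  [7.5→9.5]: (2.16+1.08)/2 × 2 = 3.24
  [9.5→13.5]: (1.08+0.27)/2 × 4 = 2.7
  [13.5→14.5]: (0.27+0.19)/2 × 1 = 0.23
  Sum = 93.9825 µg/mL·hr
k_e = ln2 / t½ = 0.693147 / 2 = 0.3466 hr^-1
Extrapolated tail: C_last / k_e = 0.19 / 0.3466 = 0.548
AUC_0→∞ = 93.9825 + 0.548 = 94.5305 µg/mL·hr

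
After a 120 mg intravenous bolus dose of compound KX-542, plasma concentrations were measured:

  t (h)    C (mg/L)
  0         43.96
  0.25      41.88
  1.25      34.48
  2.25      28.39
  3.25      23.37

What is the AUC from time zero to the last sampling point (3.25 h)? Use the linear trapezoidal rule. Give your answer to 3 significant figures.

Trapezoidal AUC_0→3.25:
  [0→0.25]: (43.96+41.88)/2 × 0.25 = 10.73
  [0.25→1.25]: (41.88+34.48)/2 × 1 = 38.18
  [1.25→2.25]: (34.48+28.39)/2 × 1 = 31.435
  [2.25→3.25]: (28.39+23.37)/2 × 1 = 25.88
  Sum = 106.225 mg/L·h

AUC = 106 mg/L·h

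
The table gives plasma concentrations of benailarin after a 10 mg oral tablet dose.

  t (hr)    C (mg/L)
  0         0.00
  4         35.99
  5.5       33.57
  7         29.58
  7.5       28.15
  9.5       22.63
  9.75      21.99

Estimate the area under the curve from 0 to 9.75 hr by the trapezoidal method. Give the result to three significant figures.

Trapezoidal AUC_0→9.75:
  [0→4]: (0.00+35.99)/2 × 4 = 71.98
  [4→5.5]: (35.99+33.57)/2 × 1.5 = 52.17
  [5.5→7]: (33.57+29.58)/2 × 1.5 = 47.3625
  [7→7.5]: (29.58+28.15)/2 × 0.5 = 14.4325
  [7.5→9.5]: (28.15+22.63)/2 × 2 = 50.78
  [9.5→9.75]: (22.63+21.99)/2 × 0.25 = 5.5775
  Sum = 242.3025 mg/L·hr

AUC = 242 mg/L·hr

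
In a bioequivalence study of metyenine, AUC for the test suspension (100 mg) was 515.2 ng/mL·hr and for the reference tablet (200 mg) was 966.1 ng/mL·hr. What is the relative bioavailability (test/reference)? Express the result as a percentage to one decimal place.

F_rel = 106.7%

F_rel = (AUC_test/D_test) / (AUC_ref/D_ref)
      = (515.2/100) / (966.1/200)
      = 5.152 / 4.8305 = 1.0666 = 106.66%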